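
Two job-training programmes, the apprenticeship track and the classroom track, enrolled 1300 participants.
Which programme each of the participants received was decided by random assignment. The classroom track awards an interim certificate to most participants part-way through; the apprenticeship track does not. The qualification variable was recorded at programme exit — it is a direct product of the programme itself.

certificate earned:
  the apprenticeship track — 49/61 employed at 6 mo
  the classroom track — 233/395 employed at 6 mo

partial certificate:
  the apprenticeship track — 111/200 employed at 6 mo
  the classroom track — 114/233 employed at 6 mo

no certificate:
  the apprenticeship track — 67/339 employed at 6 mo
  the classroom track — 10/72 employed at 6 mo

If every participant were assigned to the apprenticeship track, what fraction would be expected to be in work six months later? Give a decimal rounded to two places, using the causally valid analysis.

0.38

Within every qualification attained during the programme level the apprenticeship track has the higher rate, yet pooled the classroom track does — Simpson's reversal.
Qualification attained during the programme here is a post-treatment variable shaped by the programme; conditioning on it would introduce bias rather than remove it. The overall comparison is the causal one.
So P(outcome | do(the apprenticeship track)) is just the pooled rate for the apprenticeship track: 227/600 = 0.378.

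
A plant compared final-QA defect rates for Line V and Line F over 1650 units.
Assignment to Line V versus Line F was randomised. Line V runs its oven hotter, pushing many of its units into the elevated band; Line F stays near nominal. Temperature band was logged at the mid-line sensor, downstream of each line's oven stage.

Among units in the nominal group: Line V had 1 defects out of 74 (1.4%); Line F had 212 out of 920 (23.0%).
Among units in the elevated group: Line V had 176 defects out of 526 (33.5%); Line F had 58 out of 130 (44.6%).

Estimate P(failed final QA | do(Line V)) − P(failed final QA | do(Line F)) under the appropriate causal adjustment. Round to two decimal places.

+0.04

Because the line influences in-process temperature band, in-process temperature band is a post-treatment mediator, not a confounder. Stratifying on it would bias the estimate; the causal effect is the crude pooled difference.
The causal difference is the pooled difference: 0.295 − 0.257 = +0.038.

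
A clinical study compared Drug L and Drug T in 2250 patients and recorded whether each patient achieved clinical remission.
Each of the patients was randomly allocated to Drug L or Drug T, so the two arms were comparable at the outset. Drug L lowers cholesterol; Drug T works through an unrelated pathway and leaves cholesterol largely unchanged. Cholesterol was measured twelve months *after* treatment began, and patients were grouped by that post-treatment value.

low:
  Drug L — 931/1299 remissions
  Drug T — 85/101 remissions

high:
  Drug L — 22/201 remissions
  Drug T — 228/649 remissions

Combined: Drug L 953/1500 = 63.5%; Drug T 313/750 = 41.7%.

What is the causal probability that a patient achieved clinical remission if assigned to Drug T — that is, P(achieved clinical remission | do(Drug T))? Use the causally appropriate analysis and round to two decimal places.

The cholesterol-specific comparison favours Drug T throughout, but the pooled figures favour Drug L. The question is whether to condition on cholesterol.
Cholesterol here is a post-treatment variable shaped by the drug; conditioning on it would introduce bias rather than remove it. The overall comparison is the causal one.
So P(outcome | do(Drug T)) is just the pooled rate for Drug T: 313/750 = 0.417.

0.42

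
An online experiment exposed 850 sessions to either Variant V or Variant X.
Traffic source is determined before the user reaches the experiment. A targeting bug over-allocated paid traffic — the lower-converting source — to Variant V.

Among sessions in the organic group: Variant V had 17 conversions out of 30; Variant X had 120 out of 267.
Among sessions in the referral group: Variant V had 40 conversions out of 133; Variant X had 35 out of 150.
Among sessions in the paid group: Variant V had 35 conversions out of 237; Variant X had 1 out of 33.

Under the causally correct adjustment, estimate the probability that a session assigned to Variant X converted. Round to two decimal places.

Traffic source is set before the variant has any effect — it is not caused by the variant — and it independently drives the outcome. That makes it a confounder, so the causal comparison is within traffic source levels.
Standardising Variant X to the population traffic source mix: 0.349·120/267 + 0.333·35/150 + 0.318·1/33 = 0.244.

0.24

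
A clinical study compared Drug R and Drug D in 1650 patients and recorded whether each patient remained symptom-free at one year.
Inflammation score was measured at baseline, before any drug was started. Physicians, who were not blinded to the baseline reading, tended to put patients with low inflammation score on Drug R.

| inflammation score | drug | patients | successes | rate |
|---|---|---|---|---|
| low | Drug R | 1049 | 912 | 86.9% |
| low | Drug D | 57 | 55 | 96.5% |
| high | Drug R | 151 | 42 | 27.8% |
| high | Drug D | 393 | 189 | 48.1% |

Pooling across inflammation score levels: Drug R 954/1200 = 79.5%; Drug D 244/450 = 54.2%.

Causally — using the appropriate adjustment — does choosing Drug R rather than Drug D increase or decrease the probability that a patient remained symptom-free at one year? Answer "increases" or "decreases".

decreases

The inflammation score-specific comparison favours Drug D throughout, but the pooled figures favour Drug R. The question is whether to condition on inflammation score.
Nothing the drug does changes inflammation score; the imbalance is an allocation artefact. With inflammation score also predicting the outcome, the pooled figure is confounded, and the within-stratum comparison is the causal one.
Within each level — low: 86.9% vs 96.5%; high: 27.8% vs 48.1% — Drug D is higher every time.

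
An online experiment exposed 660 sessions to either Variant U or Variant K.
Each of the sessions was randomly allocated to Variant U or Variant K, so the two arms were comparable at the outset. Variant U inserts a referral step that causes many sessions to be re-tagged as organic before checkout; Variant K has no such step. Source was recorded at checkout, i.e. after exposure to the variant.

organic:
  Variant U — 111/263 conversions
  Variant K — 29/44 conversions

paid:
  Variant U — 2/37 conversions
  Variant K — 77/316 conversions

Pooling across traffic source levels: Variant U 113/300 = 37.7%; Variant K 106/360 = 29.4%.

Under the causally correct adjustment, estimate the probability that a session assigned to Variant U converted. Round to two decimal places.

0.38

Within every traffic source level Variant K has the higher rate, yet pooled Variant U does — Simpson's reversal.
Traffic source is downstream of the variant. One should not condition on a consequence of treatment, so the overall rates are the right comparison.
So P(outcome | do(Variant U)) is just the pooled rate for Variant U: 113/300 = 0.377.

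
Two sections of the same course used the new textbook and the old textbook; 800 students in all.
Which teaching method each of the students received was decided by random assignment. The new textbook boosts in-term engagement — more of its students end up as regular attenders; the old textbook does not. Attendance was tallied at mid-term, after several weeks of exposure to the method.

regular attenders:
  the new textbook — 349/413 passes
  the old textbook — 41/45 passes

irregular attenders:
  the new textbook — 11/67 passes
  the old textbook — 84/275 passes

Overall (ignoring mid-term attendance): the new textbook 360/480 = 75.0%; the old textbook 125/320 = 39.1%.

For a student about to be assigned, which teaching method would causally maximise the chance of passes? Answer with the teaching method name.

The distribution of mid-term attendance is itself part of what the teaching method does — it is an intermediate outcome. Holding it fixed would remove that part of the effect; the total effect is the pooled difference.
Pooled: the new textbook 75.0% vs the old textbook 39.1%; the new textbook is higher overall.

the new textbook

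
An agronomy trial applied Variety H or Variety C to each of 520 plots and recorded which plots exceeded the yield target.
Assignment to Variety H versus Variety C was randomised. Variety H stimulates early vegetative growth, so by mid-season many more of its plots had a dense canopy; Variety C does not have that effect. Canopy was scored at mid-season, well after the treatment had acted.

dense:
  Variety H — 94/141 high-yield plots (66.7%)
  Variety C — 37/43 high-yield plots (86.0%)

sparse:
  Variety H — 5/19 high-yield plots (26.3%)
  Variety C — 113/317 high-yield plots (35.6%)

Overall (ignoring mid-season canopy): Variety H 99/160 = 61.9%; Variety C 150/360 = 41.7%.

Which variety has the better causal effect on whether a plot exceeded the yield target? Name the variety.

Because the variety influences mid-season canopy, mid-season canopy is a post-treatment mediator, not a confounder. Stratifying on it would bias the estimate; the causal effect is the crude pooled difference.
Pooled: Variety H 61.9% vs Variety C 41.7%; Variety H is higher overall.

Variety H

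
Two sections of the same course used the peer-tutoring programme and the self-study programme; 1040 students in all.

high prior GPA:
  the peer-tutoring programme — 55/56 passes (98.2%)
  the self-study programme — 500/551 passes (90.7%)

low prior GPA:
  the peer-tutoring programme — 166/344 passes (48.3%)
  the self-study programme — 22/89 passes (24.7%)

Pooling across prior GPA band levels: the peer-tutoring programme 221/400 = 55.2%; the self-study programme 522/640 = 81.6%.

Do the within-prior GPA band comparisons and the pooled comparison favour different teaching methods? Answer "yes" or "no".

yes

Within each prior GPA band level (high prior GPA 98.2% vs 90.7%; low prior GPA 48.3% vs 24.7%), the peer-tutoring programme has the higher rate every time. Pooled: 55.2% vs 81.6% — the self-study programme has the higher rate overall. The two comparisons disagree.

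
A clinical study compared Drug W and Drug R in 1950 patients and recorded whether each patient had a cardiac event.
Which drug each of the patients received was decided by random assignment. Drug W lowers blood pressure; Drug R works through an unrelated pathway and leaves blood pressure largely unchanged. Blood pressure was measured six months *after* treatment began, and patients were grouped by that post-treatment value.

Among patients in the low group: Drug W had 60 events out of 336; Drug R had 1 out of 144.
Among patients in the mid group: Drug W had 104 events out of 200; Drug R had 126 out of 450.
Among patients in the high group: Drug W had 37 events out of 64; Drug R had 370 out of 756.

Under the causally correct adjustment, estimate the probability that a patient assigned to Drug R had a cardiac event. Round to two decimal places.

0.37

The stratified and pooled comparisons disagree (Drug R wins within each blood pressure; Drug W wins overall), so the answer turns on the causal role of blood pressure.
Because the drug influences blood pressure, blood pressure is a post-treatment mediator, not a confounder. Stratifying on it would bias the estimate; the causal effect is the crude pooled difference.
So P(outcome | do(Drug R)) is just the pooled rate for Drug R: 497/1350 = 0.368.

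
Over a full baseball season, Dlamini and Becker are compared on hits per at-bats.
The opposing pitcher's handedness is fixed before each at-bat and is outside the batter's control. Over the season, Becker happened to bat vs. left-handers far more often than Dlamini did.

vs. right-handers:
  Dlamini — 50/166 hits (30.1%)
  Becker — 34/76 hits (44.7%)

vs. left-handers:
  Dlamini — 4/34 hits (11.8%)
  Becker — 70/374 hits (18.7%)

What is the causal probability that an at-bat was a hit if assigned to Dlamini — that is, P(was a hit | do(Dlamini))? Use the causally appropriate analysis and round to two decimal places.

0.19

Here pitcher handedness is a common cause — it drives both which player a case falls under and the outcome. The crude comparison mixes populations; the stratum-specific rates are the causally relevant ones.
Standardising Dlamini to the population pitcher handedness mix: 0.372·50/166 + 0.628·4/34 = 0.186.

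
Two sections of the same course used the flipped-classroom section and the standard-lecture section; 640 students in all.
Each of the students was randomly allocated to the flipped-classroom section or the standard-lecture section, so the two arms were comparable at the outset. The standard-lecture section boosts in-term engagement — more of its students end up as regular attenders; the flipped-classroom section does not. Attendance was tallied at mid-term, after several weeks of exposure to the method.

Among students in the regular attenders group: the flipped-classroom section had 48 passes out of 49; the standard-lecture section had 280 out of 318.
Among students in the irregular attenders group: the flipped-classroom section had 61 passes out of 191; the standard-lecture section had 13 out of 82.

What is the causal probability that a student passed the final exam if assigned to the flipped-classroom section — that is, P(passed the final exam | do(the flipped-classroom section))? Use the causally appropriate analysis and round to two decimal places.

Mid-term attendance is downstream of the teaching method. One should not condition on a consequence of treatment, so the overall rates are the right comparison.
So P(outcome | do(the flipped-classroom section)) is just the pooled rate for the flipped-classroom section: 109/240 = 0.454.

0.45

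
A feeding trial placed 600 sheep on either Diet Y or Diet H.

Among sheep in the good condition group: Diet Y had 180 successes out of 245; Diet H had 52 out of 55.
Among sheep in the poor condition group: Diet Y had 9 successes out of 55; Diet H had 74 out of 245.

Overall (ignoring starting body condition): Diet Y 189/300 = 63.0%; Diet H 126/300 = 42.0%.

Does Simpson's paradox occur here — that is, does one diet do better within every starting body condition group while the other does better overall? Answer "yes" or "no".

Within each starting body condition level (good condition 73.5% vs 94.5%; poor condition 16.4% vs 30.2%), Diet H has the higher rate every time. Pooled: 63.0% vs 42.0% — Diet Y has the higher rate overall. The two comparisons disagree.

yes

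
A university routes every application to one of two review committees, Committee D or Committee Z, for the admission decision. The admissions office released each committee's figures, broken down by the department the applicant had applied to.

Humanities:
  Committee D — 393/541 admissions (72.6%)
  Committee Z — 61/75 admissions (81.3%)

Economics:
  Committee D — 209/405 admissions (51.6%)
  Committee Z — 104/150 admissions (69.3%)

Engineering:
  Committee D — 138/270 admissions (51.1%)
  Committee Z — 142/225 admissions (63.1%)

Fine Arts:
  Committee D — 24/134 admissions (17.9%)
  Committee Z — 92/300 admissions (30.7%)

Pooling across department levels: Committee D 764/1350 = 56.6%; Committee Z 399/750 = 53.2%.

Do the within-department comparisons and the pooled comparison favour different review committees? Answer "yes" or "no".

Within each department level (Humanities 72.6% vs 81.3%; Economics 51.6% vs 69.3%; Engineering 51.1% vs 63.1%; Fine Arts 17.9% vs 30.7%), Committee Z has the higher rate every time. Pooled: 56.6% vs 53.2% — Committee D has the higher rate overall. The two comparisons disagree.

yes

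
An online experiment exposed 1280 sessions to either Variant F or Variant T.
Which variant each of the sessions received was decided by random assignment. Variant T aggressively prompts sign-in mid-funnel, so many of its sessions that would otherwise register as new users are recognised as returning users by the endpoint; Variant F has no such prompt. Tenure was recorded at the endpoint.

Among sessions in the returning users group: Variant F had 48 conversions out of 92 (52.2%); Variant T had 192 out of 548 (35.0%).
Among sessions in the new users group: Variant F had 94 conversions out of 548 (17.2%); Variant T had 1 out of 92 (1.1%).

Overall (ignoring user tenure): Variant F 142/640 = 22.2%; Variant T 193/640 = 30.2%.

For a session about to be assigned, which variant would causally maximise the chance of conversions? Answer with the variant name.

Variant T

Within every user tenure level Variant F has the higher rate, yet pooled Variant T does — Simpson's reversal.
User tenure is downstream of the variant. One should not condition on a consequence of treatment, so the overall rates are the right comparison.
Pooled: Variant F 22.2% vs Variant T 30.2%; Variant T is higher overall.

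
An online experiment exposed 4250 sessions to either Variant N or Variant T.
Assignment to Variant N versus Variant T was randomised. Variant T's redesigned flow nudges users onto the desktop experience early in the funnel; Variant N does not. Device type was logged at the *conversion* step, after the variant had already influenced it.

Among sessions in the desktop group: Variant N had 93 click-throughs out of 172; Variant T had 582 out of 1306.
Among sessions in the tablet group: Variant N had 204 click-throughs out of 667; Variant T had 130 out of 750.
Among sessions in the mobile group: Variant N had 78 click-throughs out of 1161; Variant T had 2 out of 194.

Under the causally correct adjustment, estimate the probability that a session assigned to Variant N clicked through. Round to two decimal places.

0.19

Variant N is higher inside every device type stratum but Variant T is higher in aggregate. Whether to stratify depends on how device type relates to the variant.
Device type lies on the pathway variant → device type → outcome, so adjusting for it blocks the indirect effect. For the total causal effect of variant, use the unadjusted pooled rates.
So P(outcome | do(Variant N)) is just the pooled rate for Variant N: 375/2000 = 0.188.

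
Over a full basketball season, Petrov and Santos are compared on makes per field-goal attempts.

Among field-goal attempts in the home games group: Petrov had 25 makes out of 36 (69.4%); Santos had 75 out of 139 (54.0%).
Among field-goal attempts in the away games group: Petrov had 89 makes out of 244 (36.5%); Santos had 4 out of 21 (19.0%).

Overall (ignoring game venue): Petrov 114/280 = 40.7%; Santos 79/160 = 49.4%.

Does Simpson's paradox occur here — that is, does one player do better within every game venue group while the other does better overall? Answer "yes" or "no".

Within each game venue level (home games 69.4% vs 54.0%; away games 36.5% vs 19.0%), Petrov has the higher rate every time. Pooled: 40.7% vs 49.4% — Santos has the higher rate overall. The two comparisons disagree.

yes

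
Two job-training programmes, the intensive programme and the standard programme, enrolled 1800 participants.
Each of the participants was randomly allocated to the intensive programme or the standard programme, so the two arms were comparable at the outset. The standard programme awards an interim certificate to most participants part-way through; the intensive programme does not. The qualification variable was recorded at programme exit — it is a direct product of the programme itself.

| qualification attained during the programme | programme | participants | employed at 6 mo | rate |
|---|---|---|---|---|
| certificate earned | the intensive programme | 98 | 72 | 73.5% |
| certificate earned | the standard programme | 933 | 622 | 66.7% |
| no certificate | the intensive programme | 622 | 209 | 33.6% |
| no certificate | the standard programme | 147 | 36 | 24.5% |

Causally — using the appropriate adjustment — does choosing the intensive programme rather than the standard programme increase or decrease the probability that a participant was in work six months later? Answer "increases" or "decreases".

The stratified and pooled comparisons disagree (the intensive programme wins within each qualification attained during the programme; the standard programme wins overall), so the answer turns on the causal role of qualification attained during the programme.
Qualification attained during the programme lies on the pathway programme → qualification attained during the programme → outcome, so adjusting for it blocks the indirect effect. For the total causal effect of programme, use the unadjusted pooled rates.
Pooled: the intensive programme 39.0% vs the standard programme 60.9%; the standard programme is higher overall.

decreases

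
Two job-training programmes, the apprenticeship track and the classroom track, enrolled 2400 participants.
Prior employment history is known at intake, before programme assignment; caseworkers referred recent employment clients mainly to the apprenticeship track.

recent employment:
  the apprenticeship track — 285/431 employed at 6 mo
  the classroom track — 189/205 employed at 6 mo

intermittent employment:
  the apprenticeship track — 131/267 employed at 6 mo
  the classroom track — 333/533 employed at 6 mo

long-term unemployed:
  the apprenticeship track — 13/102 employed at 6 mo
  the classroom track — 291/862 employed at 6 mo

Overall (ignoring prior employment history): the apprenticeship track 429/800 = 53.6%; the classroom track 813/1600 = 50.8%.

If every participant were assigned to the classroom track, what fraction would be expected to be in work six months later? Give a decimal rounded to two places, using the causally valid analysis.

0.59

The prior employment history-specific comparison favours the classroom track throughout, but the pooled figures favour the apprenticeship track. The question is whether to condition on prior employment history.
Prior employment history satisfies the back-door criterion: it is not a descendant of the programme, and it blocks the spurious path from programme to outcome. Adjusting for it (i.e., using the within-prior employment history rates) gives the causal effect.
Standardising the classroom track to the population prior employment history mix: 0.265·189/205 + 0.333·333/533 + 0.402·291/862 = 0.588.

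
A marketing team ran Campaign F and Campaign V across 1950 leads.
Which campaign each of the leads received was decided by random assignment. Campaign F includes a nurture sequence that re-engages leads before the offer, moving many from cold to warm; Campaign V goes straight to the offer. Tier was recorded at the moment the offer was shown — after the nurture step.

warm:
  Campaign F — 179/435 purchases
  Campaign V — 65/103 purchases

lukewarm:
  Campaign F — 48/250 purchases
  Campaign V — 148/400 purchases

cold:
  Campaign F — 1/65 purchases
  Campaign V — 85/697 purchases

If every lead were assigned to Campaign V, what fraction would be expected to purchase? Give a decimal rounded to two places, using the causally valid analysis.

0.25

The engagement tier-specific comparison favours Campaign V throughout, but the pooled figures favour Campaign F. The question is whether to condition on engagement tier.
Because the campaign influences engagement tier, engagement tier is a post-treatment mediator, not a confounder. Stratifying on it would bias the estimate; the causal effect is the crude pooled difference.
So P(outcome | do(Campaign V)) is just the pooled rate for Campaign V: 298/1200 = 0.248.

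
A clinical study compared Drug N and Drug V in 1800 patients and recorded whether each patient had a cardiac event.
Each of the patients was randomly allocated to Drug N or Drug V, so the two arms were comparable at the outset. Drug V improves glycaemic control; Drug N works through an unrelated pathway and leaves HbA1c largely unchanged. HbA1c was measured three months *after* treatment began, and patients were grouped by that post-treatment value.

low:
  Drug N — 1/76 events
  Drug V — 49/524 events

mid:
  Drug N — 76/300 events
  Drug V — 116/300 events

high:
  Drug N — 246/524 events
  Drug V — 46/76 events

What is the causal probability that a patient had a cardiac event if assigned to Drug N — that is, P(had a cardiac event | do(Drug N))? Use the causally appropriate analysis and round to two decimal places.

The stratified and pooled comparisons disagree (Drug N wins within each HbA1c; Drug V wins overall), so the answer turns on the causal role of HbA1c.
HbA1c lies on the pathway drug → HbA1c → outcome, so adjusting for it blocks the indirect effect. For the total causal effect of drug, use the unadjusted pooled rates.
So P(outcome | do(Drug N)) is just the pooled rate for Drug N: 323/900 = 0.359.

0.36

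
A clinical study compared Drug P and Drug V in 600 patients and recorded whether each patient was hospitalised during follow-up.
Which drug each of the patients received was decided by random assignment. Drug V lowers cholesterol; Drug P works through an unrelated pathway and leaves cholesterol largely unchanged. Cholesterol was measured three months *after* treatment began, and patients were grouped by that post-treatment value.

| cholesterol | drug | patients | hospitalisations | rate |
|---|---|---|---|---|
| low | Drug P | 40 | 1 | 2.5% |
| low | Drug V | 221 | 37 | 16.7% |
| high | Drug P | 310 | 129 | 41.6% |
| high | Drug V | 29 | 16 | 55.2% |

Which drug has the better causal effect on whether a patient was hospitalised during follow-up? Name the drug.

Drug V

Drug P is lower inside every cholesterol stratum but Drug V is lower in aggregate. Whether to stratify depends on how cholesterol relates to the drug.
Cholesterol is recorded after the drug and is itself shifted by it — it sits on the causal path from drug to outcome. Conditioning on a mediator would strip out part of the effect we want; the pooled comparison gives the total causal effect.
Pooled: Drug P 37.1% vs Drug V 21.2%; Drug V is lower overall.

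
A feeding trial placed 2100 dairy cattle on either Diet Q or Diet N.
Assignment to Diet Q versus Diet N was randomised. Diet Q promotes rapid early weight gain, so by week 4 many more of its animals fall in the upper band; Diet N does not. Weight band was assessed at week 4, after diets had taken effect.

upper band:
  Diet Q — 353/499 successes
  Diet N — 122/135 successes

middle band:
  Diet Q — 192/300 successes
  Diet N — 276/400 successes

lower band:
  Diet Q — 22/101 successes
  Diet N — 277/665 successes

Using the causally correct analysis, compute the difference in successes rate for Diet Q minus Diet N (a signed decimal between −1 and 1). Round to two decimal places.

Within every week-4 weight band level Diet N has the higher rate, yet pooled Diet Q does — Simpson's reversal.
Week-4 weight band lies on the pathway diet → week-4 weight band → outcome, so adjusting for it blocks the indirect effect. For the total causal effect of diet, use the unadjusted pooled rates.
The causal difference is the pooled difference: 0.630 − 0.562 = +0.068.

+0.07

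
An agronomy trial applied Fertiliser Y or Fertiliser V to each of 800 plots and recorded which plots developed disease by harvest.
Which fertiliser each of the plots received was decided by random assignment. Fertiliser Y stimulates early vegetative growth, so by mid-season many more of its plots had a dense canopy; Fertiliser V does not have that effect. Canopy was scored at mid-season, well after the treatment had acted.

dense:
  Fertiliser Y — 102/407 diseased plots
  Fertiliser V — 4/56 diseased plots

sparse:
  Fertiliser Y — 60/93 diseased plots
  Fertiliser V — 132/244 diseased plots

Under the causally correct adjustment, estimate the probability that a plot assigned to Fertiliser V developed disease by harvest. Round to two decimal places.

Within every mid-season canopy level Fertiliser V has the lower rate, yet pooled Fertiliser Y does — Simpson's reversal.
Because the fertiliser influences mid-season canopy, mid-season canopy is a post-treatment mediator, not a confounder. Stratifying on it would bias the estimate; the causal effect is the crude pooled difference.
So P(outcome | do(Fertiliser V)) is just the pooled rate for Fertiliser V: 136/300 = 0.453.

0.45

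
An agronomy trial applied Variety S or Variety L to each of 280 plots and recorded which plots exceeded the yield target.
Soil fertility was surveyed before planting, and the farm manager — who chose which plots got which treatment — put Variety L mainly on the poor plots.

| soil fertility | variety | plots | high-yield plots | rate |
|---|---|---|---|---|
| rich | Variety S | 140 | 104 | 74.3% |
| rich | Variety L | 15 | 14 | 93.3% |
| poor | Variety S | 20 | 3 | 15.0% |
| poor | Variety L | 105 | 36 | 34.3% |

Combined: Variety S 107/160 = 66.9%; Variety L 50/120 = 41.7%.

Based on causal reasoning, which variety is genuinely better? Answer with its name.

Variety L

Soil fertility is set before the variety has any effect — it is not caused by the variety — and it independently drives the outcome. That makes it a confounder, so the causal comparison is within soil fertility levels.
Within each level — rich: 74.3% vs 93.3%; poor: 15.0% vs 34.3% — Variety L is higher every time.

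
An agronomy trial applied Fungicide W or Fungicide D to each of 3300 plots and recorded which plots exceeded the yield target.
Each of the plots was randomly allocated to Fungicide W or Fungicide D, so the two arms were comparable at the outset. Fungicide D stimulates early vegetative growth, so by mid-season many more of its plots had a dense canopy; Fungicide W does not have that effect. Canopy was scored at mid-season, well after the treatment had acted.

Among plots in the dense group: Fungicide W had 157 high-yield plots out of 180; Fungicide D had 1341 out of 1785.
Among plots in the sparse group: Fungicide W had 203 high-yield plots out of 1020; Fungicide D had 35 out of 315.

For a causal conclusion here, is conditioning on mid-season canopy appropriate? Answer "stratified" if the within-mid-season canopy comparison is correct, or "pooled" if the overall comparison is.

Mid-season canopy here is a post-treatment variable shaped by the fungicide; conditioning on it would introduce bias rather than remove it. The overall comparison is the causal one.
Pooled: Fungicide W 30.0% vs Fungicide D 65.5%; Fungicide D is higher overall.

pooled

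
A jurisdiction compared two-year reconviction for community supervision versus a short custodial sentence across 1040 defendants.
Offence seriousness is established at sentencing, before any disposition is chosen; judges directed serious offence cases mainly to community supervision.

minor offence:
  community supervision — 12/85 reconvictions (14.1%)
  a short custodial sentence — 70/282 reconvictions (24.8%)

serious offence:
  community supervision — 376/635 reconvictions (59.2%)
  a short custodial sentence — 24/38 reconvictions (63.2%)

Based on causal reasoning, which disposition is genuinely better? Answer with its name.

community supervision

community supervision is lower inside every offence seriousness stratum but a short custodial sentence is lower in aggregate. Whether to stratify depends on how offence seriousness relates to the disposition.
Since offence seriousness is a pre-existing factor (not a product of the disposition) and it affects the outcome on its own, it is a confounder. The stratified rates, not the pooled rate, identify the causal effect.
Within each level — minor offence: 14.1% vs 24.8%; serious offence: 59.2% vs 63.2% — community supervision is lower every time.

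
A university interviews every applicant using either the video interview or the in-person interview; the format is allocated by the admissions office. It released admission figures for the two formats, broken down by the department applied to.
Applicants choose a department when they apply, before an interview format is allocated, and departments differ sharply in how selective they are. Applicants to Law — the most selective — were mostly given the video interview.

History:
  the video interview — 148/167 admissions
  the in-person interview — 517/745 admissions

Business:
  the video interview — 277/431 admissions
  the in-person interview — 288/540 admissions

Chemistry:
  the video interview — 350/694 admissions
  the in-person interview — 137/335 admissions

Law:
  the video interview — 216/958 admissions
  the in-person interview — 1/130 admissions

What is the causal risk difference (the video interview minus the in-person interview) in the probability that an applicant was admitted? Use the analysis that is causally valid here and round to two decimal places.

+0.15

Since department is a pre-existing factor (not a product of the interview format) and it affects the outcome on its own, it is a confounder. The stratified rates, not the pooled rate, identify the causal effect.
Adjusting over the population distribution of department: 0.228·(0.886−0.694) + 0.243·(0.643−0.533) + 0.257·(0.504−0.409) + 0.272·(0.225−0.008) = +0.154.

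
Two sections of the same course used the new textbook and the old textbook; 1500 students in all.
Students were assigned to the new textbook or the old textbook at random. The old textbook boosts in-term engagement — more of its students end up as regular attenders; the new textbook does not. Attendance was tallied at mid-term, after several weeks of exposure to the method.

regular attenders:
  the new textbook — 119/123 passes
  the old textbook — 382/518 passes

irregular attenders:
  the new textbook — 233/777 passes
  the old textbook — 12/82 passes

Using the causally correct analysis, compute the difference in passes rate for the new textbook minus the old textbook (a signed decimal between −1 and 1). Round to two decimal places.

-0.27

The stratified and pooled comparisons disagree (the new textbook wins within each mid-term attendance; the old textbook wins overall), so the answer turns on the causal role of mid-term attendance.
Because the teaching method influences mid-term attendance, mid-term attendance is a post-treatment mediator, not a confounder. Stratifying on it would bias the estimate; the causal effect is the crude pooled difference.
The causal difference is the pooled difference: 0.391 − 0.657 = -0.266.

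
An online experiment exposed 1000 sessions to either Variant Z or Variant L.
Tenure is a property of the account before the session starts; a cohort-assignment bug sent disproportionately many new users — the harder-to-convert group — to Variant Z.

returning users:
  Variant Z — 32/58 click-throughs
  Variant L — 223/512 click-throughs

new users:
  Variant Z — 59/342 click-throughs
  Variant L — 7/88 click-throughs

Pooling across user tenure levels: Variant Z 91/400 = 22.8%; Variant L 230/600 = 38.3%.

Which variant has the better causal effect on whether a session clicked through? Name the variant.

Variant Z

Variant Z is higher inside every user tenure stratum but Variant L is higher in aggregate. Whether to stratify depends on how user tenure relates to the variant.
User tenure satisfies the back-door criterion: it is not a descendant of the variant, and it blocks the spurious path from variant to outcome. Adjusting for it (i.e., using the within-user tenure rates) gives the causal effect.
Within each level — returning users: 55.2% vs 43.6%; new users: 17.3% vs 8.0% — Variant Z is higher every time.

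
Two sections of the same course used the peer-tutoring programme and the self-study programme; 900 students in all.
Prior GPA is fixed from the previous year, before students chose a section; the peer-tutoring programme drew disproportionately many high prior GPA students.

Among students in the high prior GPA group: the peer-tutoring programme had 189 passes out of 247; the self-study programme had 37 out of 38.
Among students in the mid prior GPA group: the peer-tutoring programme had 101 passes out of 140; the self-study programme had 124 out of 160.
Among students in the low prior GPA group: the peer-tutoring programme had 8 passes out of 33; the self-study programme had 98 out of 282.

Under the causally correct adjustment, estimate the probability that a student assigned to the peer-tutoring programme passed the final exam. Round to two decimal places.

the self-study programme is higher inside every prior GPA band stratum but the peer-tutoring programme is higher in aggregate. Whether to stratify depends on how prior GPA band relates to the teaching method.
Prior GPA band differs across teaching methods for reasons unrelated to any effect of the teaching method itself, and it separately predicts the outcome — a classic confounder. We must compare within prior GPA band levels.
Standardising the peer-tutoring programme to the population prior GPA band mix: 0.317·189/247 + 0.333·101/140 + 0.350·8/33 = 0.568.

0.57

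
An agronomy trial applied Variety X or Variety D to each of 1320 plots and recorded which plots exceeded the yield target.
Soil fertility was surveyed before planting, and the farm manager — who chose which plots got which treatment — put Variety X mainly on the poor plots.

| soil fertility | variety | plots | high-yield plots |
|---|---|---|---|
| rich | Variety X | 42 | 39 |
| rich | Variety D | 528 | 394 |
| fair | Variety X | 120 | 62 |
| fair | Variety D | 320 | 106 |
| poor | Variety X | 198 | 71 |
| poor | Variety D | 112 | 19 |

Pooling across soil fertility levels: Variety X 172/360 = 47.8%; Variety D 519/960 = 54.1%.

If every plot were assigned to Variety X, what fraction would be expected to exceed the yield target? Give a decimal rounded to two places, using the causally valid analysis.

0.66

Within every soil fertility level Variety X has the higher rate, yet pooled Variety D does — Simpson's reversal.
The imbalance in soil fertility arose from how plots were allocated, not from anything the variety did; and soil fertility independently affects the outcome. The pooled gap is confounded — condition on soil fertility.
Standardising Variety X to the population soil fertility mix: 0.432·39/42 + 0.333·62/120 + 0.235·71/198 = 0.657.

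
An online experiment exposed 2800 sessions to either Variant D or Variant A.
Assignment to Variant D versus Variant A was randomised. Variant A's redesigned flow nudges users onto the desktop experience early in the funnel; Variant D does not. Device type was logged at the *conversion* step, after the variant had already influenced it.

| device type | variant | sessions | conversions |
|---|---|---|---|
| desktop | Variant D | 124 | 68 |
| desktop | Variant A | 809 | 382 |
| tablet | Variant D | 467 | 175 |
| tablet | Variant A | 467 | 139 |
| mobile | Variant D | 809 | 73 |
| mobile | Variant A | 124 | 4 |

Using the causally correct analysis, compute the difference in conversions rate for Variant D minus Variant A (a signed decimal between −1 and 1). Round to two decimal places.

-0.15

Because the variant influences device type, device type is a post-treatment mediator, not a confounder. Stratifying on it would bias the estimate; the causal effect is the crude pooled difference.
The causal difference is the pooled difference: 0.226 − 0.375 = -0.149.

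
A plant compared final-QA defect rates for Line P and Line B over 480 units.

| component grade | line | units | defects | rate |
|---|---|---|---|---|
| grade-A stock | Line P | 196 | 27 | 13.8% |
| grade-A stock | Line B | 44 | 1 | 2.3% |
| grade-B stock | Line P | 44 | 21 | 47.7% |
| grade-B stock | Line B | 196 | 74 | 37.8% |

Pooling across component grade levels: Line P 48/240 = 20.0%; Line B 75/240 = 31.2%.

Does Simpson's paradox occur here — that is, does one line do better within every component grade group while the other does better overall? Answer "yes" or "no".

yes

Within each component grade level (grade-A stock 13.8% vs 2.3%; grade-B stock 47.7% vs 37.8%), Line B has the lower rate every time. Pooled: 20.0% vs 31.2% — Line P has the lower rate overall. The two comparisons disagree.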